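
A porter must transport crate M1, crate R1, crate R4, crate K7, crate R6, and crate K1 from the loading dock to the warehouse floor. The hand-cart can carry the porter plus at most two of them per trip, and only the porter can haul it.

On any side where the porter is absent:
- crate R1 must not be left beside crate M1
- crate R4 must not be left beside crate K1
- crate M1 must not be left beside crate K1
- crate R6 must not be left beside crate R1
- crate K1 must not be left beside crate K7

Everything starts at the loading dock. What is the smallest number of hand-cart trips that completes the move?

7

Counting alone: the porter can take at most 2 across per trip to the warehouse floor, so moving all 6 needs at least 3 loaded trips out, with a return between consecutive ones — at least 5 crossings.
The safety rule pushes this higher. Following every safe sequence of crossings, the most of the 6 that can be at the warehouse floor as the hand-cart arrives there on crossing 5 is 5 — never all 6.
So no plan with fewer than 7 crossings exists, and this one achieves 7:
1. Porter goes to the warehouse floor with crate K1 and crate R1.  [the loading dock: crate K7, crate M1, crate R4, crate R6 | the warehouse floor: crate K1, crate R1]
2. Porter goes back to the loading dock alone.  [the loading dock: crate K7, crate M1, crate R4, crate R6 | the warehouse floor: crate K1, crate R1]
3. Porter goes to the warehouse floor with crate M1 and crate R4.  [the loading dock: crate K7, crate R6 | the warehouse floor: crate K1, crate M1, crate R1, crate R4]
4. Porter goes back to the loading dock with crate K1 and crate R1.  [the loading dock: crate K1, crate K7, crate R1, crate R6 | the warehouse floor: crate M1, crate R4]
5. Porter goes to the warehouse floor with crate K7 and crate R6.  [the loading dock: crate K1, crate R1 | the warehouse floor: crate K7, crate M1, crate R4, crate R6]
6. Porter goes back to the loading dock alone.  [the loading dock: crate K1, crate R1 | the warehouse floor: crate K7, crate M1, crate R4, crate R6]
7. Porter goes to the warehouse floor with crate K1 and crate R1.  [the loading dock: — | the warehouse floor: crate K1, crate K7, crate M1, crate R1, crate R4, crate R6]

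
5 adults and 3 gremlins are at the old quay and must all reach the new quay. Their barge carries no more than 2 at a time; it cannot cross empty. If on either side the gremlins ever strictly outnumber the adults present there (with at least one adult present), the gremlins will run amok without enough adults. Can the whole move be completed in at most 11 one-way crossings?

Counting alone: each trip to the new quay takes at most 2 across and each return brings at least 1 back, so after t trips out (and t−1 returns) at most 2t − (t−1) of the 8 are across; that first reaches 8 at t = 7, so at least 13 crossings are needed.
Since 11 < 13, 11 crossings cannot be enough. (The shortest complete plan in fact takes 13:)
1. 2 gremlins → the new quay.  (the old quay: 5A 1G; the new quay: 0A 2G)
2. 1 gremlin ← the old quay.  (the old quay: 5A 2G; the new quay: 0A 1G)
3. 2 gremlins → the new quay.  (the old quay: 5A 0G; the new quay: 0A 3G)
4. 1 gremlin ← the old quay.  (the old quay: 5A 1G; the new quay: 0A 2G)
5. 2 adults → the new quay.  (the old quay: 3A 1G; the new quay: 2A 2G)
6. 1 gremlin ← the old quay.  (the old quay: 3A 2G; the new quay: 2A 1G)
7. 1 adult and 1 gremlin → the new quay.  (the old quay: 2A 1G; the new quay: 3A 2G)
8. 1 gremlin ← the old quay.  (the old quay: 2A 2G; the new quay: 3A 1G)
9. 2 gremlins → the new quay.  (the old quay: 2A 0G; the new quay: 3A 3G)
10. 1 gremlin ← the old quay.  (the old quay: 2A 1G; the new quay: 3A 2G)
11. 1 adult and 1 gremlin → the new quay.  (the old quay: 1A 0G; the new quay: 4A 3G)
12. 1 gremlin ← the old quay.  (the old quay: 1A 1G; the new quay: 4A 2G)
13. 1 adult and 1 gremlin → the new quay.  (the old quay: 0A 0G; the new quay: 5A 3G)

No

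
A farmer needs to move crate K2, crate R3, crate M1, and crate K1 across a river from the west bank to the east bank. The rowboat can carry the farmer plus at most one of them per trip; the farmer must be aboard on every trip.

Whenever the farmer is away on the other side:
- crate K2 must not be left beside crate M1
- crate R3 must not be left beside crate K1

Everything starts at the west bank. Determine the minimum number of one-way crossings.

impossible

Whatever the first load, the items left behind include a forbidden pair without the farmer. No opening move is safe, so no plan exists.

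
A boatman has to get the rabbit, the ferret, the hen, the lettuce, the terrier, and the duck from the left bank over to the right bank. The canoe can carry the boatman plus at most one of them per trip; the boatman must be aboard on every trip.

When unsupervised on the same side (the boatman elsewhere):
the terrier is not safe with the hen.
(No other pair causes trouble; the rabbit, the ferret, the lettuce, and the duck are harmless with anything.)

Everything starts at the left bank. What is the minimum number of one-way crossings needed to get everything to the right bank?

Counting alone: the boatman can take at most 1 across per trip to the right bank, so moving all 6 needs at least 6 loaded trips out, with a return between consecutive ones — at least 11 crossings.
The plan below uses exactly 11 crossings, so it is optimal:
1. Boatman goes to the right bank with the hen.
2. Boatman goes back to the left bank alone.
3. Boatman goes to the right bank with the rabbit.
4. Boatman goes back to the left bank alone.
5. Boatman goes to the right bank with the ferret.
6. Boatman goes back to the left bank alone.
7. Boatman goes to the right bank with the lettuce.
8. Boatman goes back to the left bank alone.
9. Boatman goes to the right bank with the duck.
10. Boatman goes back to the left bank alone.
11. Boatman goes to the right bank with the terrier.

11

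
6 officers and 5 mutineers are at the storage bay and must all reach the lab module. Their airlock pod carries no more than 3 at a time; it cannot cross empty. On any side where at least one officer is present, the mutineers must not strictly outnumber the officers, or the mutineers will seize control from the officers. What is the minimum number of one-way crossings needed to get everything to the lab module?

Counting alone: each trip to the lab module takes at most 3 across and each return brings at least 1 back, so after t trips out (and t−1 returns) at most 3t − (t−1) of the 11 are across; that first reaches 11 at t = 5, so at least 9 crossings are needed.
The plan below uses exactly 9 crossings, so it is optimal:
1. 3 mutineers → the lab module.  (the storage bay: 6O 2M; the lab module: 0O 3M)
2. 1 mutineer ← the storage bay.  (the storage bay: 6O 3M; the lab module: 0O 2M)
3. 3 officers → the lab module.  (the storage bay: 3O 3M; the lab module: 3O 2M)
4. 1 officer ← the storage bay.  (the storage bay: 4O 3M; the lab module: 2O 2M)
5. 2 officers and 1 mutineer → the lab module.  (the storage bay: 2O 2M; the lab module: 4O 3M)
6. 1 officer ← the storage bay.  (the storage bay: 3O 2M; the lab module: 3O 3M)
7. 2 officers and 1 mutineer → the lab module.  (the storage bay: 1O 1M; the lab module: 5O 4M)
8. 1 officer ← the storage bay.  (the storage bay: 2O 1M; the lab module: 4O 4M)
9. 2 officers and 1 mutineer → the lab module.  (the storage bay: 0O 0M; the lab module: 6O 5M)

9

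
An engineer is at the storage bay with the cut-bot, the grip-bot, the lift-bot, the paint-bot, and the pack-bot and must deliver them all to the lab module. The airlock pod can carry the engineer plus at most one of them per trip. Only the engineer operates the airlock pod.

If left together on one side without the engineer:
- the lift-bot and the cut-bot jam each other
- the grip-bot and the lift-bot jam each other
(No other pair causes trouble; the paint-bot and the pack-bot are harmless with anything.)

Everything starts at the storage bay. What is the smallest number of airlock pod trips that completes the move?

Counting alone: the engineer can take at most 1 across per trip to the lab module, so moving all 5 needs at least 5 loaded trips out, with a return between consecutive ones — at least 9 crossings.
The safety rule pushes this higher. Following every safe sequence of crossings, the most of the 5 that can be at the lab module as the airlock pod arrives there on crossing 9 is 4 — never all 5.
So no plan with fewer than 11 crossings exists, and this one achieves 11:
1. Engineer goes to the lab module with the lift-bot.  [the storage bay: the cut-bot, the grip-bot, the pack-bot, the paint-bot | the lab module: the lift-bot]
2. Engineer goes back to the storage bay alone.  [the storage bay: the cut-bot, the grip-bot, the pack-bot, the paint-bot | the lab module: the lift-bot]
3. Engineer goes to the lab module with the cut-bot.  [the storage bay: the grip-bot, the pack-bot, the paint-bot | the lab module: the cut-bot, the lift-bot]
4. Engineer goes back to the storage bay with the lift-bot.  [the storage bay: the grip-bot, the lift-bot, the pack-bot, the paint-bot | the lab module: the cut-bot]
5. Engineer goes to the lab module with the grip-bot.  [the storage bay: the lift-bot, the pack-bot, the paint-bot | the lab module: the cut-bot, the grip-bot]
6. Engineer goes back to the storage bay alone.  [the storage bay: the lift-bot, the pack-bot, the paint-bot | the lab module: the cut-bot, the grip-bot]
7. Engineer goes to the lab module with the paint-bot.  [the storage bay: the lift-bot, the pack-bot | the lab module: the cut-bot, the grip-bot, the paint-bot]
8. Engineer goes back to the storage bay alone.  [the storage bay: the lift-bot, the pack-bot | the lab module: the cut-bot, the grip-bot, the paint-bot]
9. Engineer goes to the lab module with the pack-bot.  [the storage bay: the lift-bot | the lab module: the cut-bot, the grip-bot, the pack-bot, the paint-bot]
10. Engineer goes back to the storage bay alone.  [the storage bay: the lift-bot | the lab module: the cut-bot, the grip-bot, the pack-bot, the paint-bot]
11. Engineer goes to the lab module with the lift-bot.  [the storage bay: — | the lab module: the cut-bot, the grip-bot, the lift-bot, the pack-bot, the paint-bot]

11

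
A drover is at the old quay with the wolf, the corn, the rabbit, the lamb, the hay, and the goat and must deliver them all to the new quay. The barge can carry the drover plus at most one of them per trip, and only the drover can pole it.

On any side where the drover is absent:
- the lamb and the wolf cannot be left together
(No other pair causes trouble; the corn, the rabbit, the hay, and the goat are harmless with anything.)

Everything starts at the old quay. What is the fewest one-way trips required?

Counting alone: the drover can take at most 1 across per trip to the new quay, so moving all 6 needs at least 6 loaded trips out, with a return between consecutive ones — at least 11 crossings.
The plan below uses exactly 11 crossings, so it is optimal:
1. Drover goes to the new quay with the wolf.
2. Drover goes back to the old quay alone.
3. Drover goes to the new quay with the corn.
4. Drover goes back to the old quay alone.
5. Drover goes to the new quay with the rabbit.
6. Drover goes back to the old quay alone.
7. Drover goes to the new quay with the hay.
8. Drover goes back to the old quay alone.
9. Drover goes to the new quay with the goat.
10. Drover goes back to the old quay alone.
11. Drover goes to the new quay with the lamb.

11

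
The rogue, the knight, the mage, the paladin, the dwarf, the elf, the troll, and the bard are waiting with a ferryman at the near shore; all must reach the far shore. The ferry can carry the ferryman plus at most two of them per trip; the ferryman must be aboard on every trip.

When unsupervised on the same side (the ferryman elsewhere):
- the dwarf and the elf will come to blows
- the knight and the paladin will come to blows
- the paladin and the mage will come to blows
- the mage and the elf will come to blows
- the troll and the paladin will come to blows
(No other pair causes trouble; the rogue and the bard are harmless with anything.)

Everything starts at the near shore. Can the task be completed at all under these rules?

1. Ferryman goes to the far shore with the elf and the paladin.  [the near shore: the bard, the dwarf, the knight, the mage, the rogue, the troll | the far shore: the elf, the paladin]
2. Ferryman goes back to the near shore alone.  [the near shore: the bard, the dwarf, the knight, the mage, the rogue, the troll | the far shore: the elf, the paladin]
3. Ferryman goes to the far shore with the knight and the rogue.  [the near shore: the bard, the dwarf, the mage, the troll | the far shore: the elf, the knight, the paladin, the rogue]
4. Ferryman goes back to the near shore with the paladin.  [the near shore: the bard, the dwarf, the mage, the paladin, the troll | the far shore: the elf, the knight, the rogue]
5. Ferryman goes to the far shore with the mage and the troll.  [the near shore: the bard, the dwarf, the paladin | the far shore: the elf, the knight, the mage, the rogue, the troll]
6. Ferryman goes back to the near shore with the elf.  [the near shore: the bard, the dwarf, the elf, the paladin | the far shore: the knight, the mage, the rogue, the troll]
7. Ferryman goes to the far shore with the bard and the dwarf.  [the near shore: the elf, the paladin | the far shore: the bard, the dwarf, the knight, the mage, the rogue, the troll]
8. Ferryman goes back to the near shore alone.  [the near shore: the elf, the paladin | the far shore: the bard, the dwarf, the knight, the mage, the rogue, the troll]
9. Ferryman goes to the far shore with the elf and the paladin.  [the near shore: — | the far shore: the bard, the dwarf, the elf, the knight, the mage, the paladin, the rogue, the troll]

Yes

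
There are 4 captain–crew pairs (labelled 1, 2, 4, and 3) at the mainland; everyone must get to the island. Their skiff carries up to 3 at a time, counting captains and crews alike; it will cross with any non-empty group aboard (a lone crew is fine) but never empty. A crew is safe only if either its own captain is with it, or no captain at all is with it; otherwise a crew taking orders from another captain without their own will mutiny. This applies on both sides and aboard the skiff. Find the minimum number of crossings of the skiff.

9

Counting alone: each trip to the island takes at most 3 across and each return brings at least 1 back, so after t trips out (and t−1 returns) at most 3t − (t−1) of the 8 are across; that first reaches 8 at t = 4, so at least 7 crossings are needed.
The safety rule pushes this higher. Following every safe sequence of crossings, the most of the 8 that can be at the island as the skiff arrives there on crossing 7 is 7 — never all 8.
So no plan with fewer than 9 crossings exists, and this one achieves 9:
1. captain 1 and crew 1 cross → the island.
2. captain 1 crosses ← the mainland.
3. captain 1, captain 2, and crew 2 cross → the island.
4. captain 1 and crew 1 cross ← the mainland.
5. captain 1, captain 3, and captain 4 cross → the island.
6. crew 2 crosses ← the mainland.
7. crew 1 and crew 2 cross → the island.
8. crew 1 crosses ← the mainland.
9. crew 1, crew 3, and crew 4 cross → the island.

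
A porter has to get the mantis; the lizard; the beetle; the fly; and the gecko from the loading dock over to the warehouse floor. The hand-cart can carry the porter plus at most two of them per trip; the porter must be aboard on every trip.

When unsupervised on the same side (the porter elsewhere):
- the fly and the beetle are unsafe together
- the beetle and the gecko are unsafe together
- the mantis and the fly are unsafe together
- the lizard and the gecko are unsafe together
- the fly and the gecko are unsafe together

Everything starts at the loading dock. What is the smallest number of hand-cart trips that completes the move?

Counting alone: the porter can take at most 2 across per trip to the warehouse floor, so moving all 5 needs at least 3 loaded trips out, with a return between consecutive ones — at least 5 crossings.
The safety rule pushes this higher. Following every safe sequence of crossings, the most of the 5 that can be at the warehouse floor as the hand-cart arrives there on crossing 5 is 4 — never all 5.
So no plan with fewer than 7 crossings exists, and this one achieves 7:
1. Porter goes to the warehouse floor with the fly and the gecko.  [the loading dock: the beetle, the lizard, the mantis | the warehouse floor: the fly, the gecko]
2. Porter goes back to the loading dock with the fly.  [the loading dock: the beetle, the fly, the lizard, the mantis | the warehouse floor: the gecko]
3. Porter goes to the warehouse floor with the beetle and the mantis.  [the loading dock: the fly, the lizard | the warehouse floor: the beetle, the gecko, the mantis]
4. Porter goes back to the loading dock with the beetle.  [the loading dock: the beetle, the fly, the lizard | the warehouse floor: the gecko, the mantis]
5. Porter goes to the warehouse floor with the beetle and the lizard.  [the loading dock: the fly | the warehouse floor: the beetle, the gecko, the lizard, the mantis]
6. Porter goes back to the loading dock with the gecko.  [the loading dock: the fly, the gecko | the warehouse floor: the beetle, the lizard, the mantis]
7. Porter goes to the warehouse floor with the fly and the gecko.  [the loading dock: — | the warehouse floor: the beetle, the fly, the gecko, the lizard, the mantis]

7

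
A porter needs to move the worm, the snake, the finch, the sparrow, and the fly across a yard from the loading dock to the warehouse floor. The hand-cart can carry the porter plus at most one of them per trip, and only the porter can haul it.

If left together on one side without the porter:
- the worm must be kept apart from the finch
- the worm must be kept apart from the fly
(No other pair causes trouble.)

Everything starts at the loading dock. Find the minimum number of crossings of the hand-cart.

11

Counting alone: the porter can take at most 1 across per trip to the warehouse floor, so moving all 5 needs at least 5 loaded trips out, with a return between consecutive ones — at least 9 crossings.
The safety rule pushes this higher. Following every safe sequence of crossings, the most of the 5 that can be at the warehouse floor as the hand-cart arrives there on crossing 9 is 4 — never all 5.
So no plan with fewer than 11 crossings exists, and this one achieves 11:
1. Porter goes to the warehouse floor with the worm.  [the loading dock: the finch, the fly, the snake, the sparrow | the warehouse floor: the worm]
2. Porter goes back to the loading dock alone.  [the loading dock: the finch, the fly, the snake, the sparrow | the warehouse floor: the worm]
3. Porter goes to the warehouse floor with the snake.  [the loading dock: the finch, the fly, the sparrow | the warehouse floor: the snake, the worm]
4. Porter goes back to the loading dock alone.  [the loading dock: the finch, the fly, the sparrow | the warehouse floor: the snake, the worm]
5. Porter goes to the warehouse floor with the finch.  [the loading dock: the fly, the sparrow | the warehouse floor: the finch, the snake, the worm]
6. Porter goes back to the loading dock with the worm.  [the loading dock: the fly, the sparrow, the worm | the warehouse floor: the finch, the snake]
7. Porter goes to the warehouse floor with the fly.  [the loading dock: the sparrow, the worm | the warehouse floor: the finch, the fly, the snake]
8. Porter goes back to the loading dock alone.  [the loading dock: the sparrow, the worm | the warehouse floor: the finch, the fly, the snake]
9. Porter goes to the warehouse floor with the sparrow.  [the loading dock: the worm | the warehouse floor: the finch, the fly, the snake, the sparrow]
10. Porter goes back to the loading dock alone.  [the loading dock: the worm | the warehouse floor: the finch, the fly, the snake, the sparrow]
11. Porter goes to the warehouse floor with the worm.  [the loading dock: — | the warehouse floor: the finch, the fly, the snake, the sparrow, the worm]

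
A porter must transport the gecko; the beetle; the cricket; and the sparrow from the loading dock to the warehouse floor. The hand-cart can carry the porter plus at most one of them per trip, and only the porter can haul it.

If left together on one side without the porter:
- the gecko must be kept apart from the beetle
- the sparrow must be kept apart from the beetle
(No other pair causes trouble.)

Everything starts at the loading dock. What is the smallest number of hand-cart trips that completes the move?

9

Counting alone: the porter can take at most 1 across per trip to the warehouse floor, so moving all 4 needs at least 4 loaded trips out, with a return between consecutive ones — at least 7 crossings.
The safety rule pushes this higher. Following every safe sequence of crossings, the most of the 4 that can be at the warehouse floor as the hand-cart arrives there on crossing 7 is 3 — never all 4.
So no plan with fewer than 9 crossings exists, and this one achieves 9:
1. Porter goes to the warehouse floor with the beetle.
2. Porter goes back to the loading dock alone.
3. Porter goes to the warehouse floor with the gecko.
4. Porter goes back to the loading dock with the beetle.
5. Porter goes to the warehouse floor with the sparrow.
6. Porter goes back to the loading dock alone.
7. Porter goes to the warehouse floor with the cricket.
8. Porter goes back to the loading dock alone.
9. Porter goes to the warehouse floor with the beetle.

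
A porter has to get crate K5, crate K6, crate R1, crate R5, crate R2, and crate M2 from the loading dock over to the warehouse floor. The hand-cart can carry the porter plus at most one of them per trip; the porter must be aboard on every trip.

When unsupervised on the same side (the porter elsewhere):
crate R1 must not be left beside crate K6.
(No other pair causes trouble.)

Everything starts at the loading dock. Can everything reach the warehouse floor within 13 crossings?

Yes — this plan uses 11 crossings (≤ 13):
1. Porter goes to the warehouse floor with crate K6.
2. Porter goes back to the loading dock alone.
3. Porter goes to the warehouse floor with crate K5.
4. Porter goes back to the loading dock alone.
5. Porter goes to the warehouse floor with crate R5.
6. Porter goes back to the loading dock alone.
7. Porter goes to the warehouse floor with crate R2.
8. Porter goes back to the loading dock alone.
9. Porter goes to the warehouse floor with crate M2.
10. Porter goes back to the loading dock alone.
11. Porter goes to the warehouse floor with crate R1.

Yes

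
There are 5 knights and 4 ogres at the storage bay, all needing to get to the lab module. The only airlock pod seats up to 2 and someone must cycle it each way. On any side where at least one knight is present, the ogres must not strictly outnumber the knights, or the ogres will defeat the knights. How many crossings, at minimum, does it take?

Counting alone: each trip to the lab module takes at most 2 across and each return brings at least 1 back, so after t trips out (and t−1 returns) at most 2t − (t−1) of the 9 are across; that first reaches 9 at t = 8, so at least 15 crossings are needed.
The plan below uses exactly 15 crossings, so it is optimal:
1. 2 ogres → the lab module.  (the storage bay: 5K 2O; the lab module: 0K 2O)
2. 1 ogre ← the storage bay.  (the storage bay: 5K 3O; the lab module: 0K 1O)
3. 2 ogres → the lab module.  (the storage bay: 5K 1O; the lab module: 0K 3O)
4. 1 ogre ← the storage bay.  (the storage bay: 5K 2O; the lab module: 0K 2O)
5. 2 knights → the lab module.  (the storage bay: 3K 2O; the lab module: 2K 2O)
6. 1 ogre ← the storage bay.  (the storage bay: 3K 3O; the lab module: 2K 1O)
7. 1 knight and 1 ogre → the lab module.  (the storage bay: 2K 2O; the lab module: 3K 2O)
8. 1 knight ← the storage bay.  (the storage bay: 3K 2O; the lab module: 2K 2O)
9. 1 knight and 1 ogre → the lab module.  (the storage bay: 2K 1O; the lab module: 3K 3O)
10. 1 ogre ← the storage bay.  (the storage bay: 2K 2O; the lab module: 3K 2O)
11. 1 knight and 1 ogre → the lab module.  (the storage bay: 1K 1O; the lab module: 4K 3O)
12. 1 knight ← the storage bay.  (the storage bay: 2K 1O; the lab module: 3K 3O)
13. 1 knight and 1 ogre → the lab module.  (the storage bay: 1K 0O; the lab module: 4K 4O)
14. 1 ogre ← the storage bay.  (the storage bay: 1K 1O; the lab module: 4K 3O)
15. 1 knight and 1 ogre → the lab module.  (the storage bay: 0K 0O; the lab module: 5K 4O)

15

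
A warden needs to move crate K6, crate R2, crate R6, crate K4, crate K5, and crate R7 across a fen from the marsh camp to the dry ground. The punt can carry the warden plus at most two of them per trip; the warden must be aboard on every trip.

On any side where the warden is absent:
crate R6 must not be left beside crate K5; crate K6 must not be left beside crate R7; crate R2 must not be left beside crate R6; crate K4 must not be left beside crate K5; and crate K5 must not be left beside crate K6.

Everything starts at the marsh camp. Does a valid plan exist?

No

Whatever the first load, the items left behind include a forbidden pair without the warden. No opening move is safe, so no plan exists.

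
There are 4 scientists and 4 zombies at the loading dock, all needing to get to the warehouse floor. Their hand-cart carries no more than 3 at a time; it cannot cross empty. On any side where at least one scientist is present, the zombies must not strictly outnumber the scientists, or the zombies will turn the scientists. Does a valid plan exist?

1. 2 zombies → the warehouse floor.  (the loading dock: 4S 2Z; the warehouse floor: 0S 2Z)
2. 1 zombie ← the loading dock.  (the loading dock: 4S 3Z; the warehouse floor: 0S 1Z)
3. 3 zombies → the warehouse floor.  (the loading dock: 4S 0Z; the warehouse floor: 0S 4Z)
4. 1 zombie ← the loading dock.  (the loading dock: 4S 1Z; the warehouse floor: 0S 3Z)
5. 3 scientists → the warehouse floor.  (the loading dock: 1S 1Z; the warehouse floor: 3S 3Z)
6. 1 scientist and 1 zombie ← the loading dock.  (the loading dock: 2S 2Z; the warehouse floor: 2S 2Z)
7. 2 scientists → the warehouse floor.  (the loading dock: 0S 2Z; the warehouse floor: 4S 2Z)
8. 1 zombie ← the loading dock.  (the loading dock: 0S 3Z; the warehouse floor: 4S 1Z)
9. 3 zombies → the warehouse floor.  (the loading dock: 0S 0Z; the warehouse floor: 4S 4Z)

Yes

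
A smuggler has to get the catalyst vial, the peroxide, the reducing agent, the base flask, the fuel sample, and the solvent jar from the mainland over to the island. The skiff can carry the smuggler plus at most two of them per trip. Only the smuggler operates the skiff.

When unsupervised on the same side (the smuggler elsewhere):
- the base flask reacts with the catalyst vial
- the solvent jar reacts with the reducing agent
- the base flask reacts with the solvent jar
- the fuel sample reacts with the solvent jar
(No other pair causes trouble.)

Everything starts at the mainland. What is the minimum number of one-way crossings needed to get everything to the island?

7

Counting alone: the smuggler can take at most 2 across per trip to the island, so moving all 6 needs at least 3 loaded trips out, with a return between consecutive ones — at least 5 crossings.
The safety rule pushes this higher. Following every safe sequence of crossings, the most of the 6 that can be at the island as the skiff arrives there on crossing 5 is 5 — never all 6.
So no plan with fewer than 7 crossings exists, and this one achieves 7:
1. Smuggler goes to the island with the catalyst vial and the solvent jar.
2. Smuggler goes back to the mainland alone.
3. Smuggler goes to the island with the peroxide.
4. Smuggler goes back to the mainland alone.
5. Smuggler goes to the island with the fuel sample and the reducing agent.
6. Smuggler goes back to the mainland with the solvent jar.
7. Smuggler goes to the island with the base flask and the solvent jar.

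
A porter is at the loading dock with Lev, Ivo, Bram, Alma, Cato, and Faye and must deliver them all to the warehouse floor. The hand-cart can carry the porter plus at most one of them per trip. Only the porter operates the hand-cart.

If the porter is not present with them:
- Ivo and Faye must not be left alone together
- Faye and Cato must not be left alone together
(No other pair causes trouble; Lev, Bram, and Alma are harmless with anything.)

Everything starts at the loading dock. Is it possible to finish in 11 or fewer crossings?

No

Counting alone: the porter can take at most 1 across per trip to the warehouse floor, so moving all 6 needs at least 6 loaded trips out, with a return between consecutive ones — at least 11 crossings.
The safety rule pushes this higher. Following every safe sequence of crossings, the most of the 6 that can be at the warehouse floor as the hand-cart arrives there on crossing 11 is 5 — never all 6.
So the move cannot be finished within 11 crossings. (The shortest complete plan takes 13:)
1. Porter goes to the warehouse floor with Faye.  [the loading dock: Alma, Bram, Cato, Ivo, Lev | the warehouse floor: Faye]
2. Porter goes back to the loading dock alone.  [the loading dock: Alma, Bram, Cato, Ivo, Lev | the warehouse floor: Faye]
3. Porter goes to the warehouse floor with Lev.  [the loading dock: Alma, Bram, Cato, Ivo | the warehouse floor: Faye, Lev]
4. Porter goes back to the loading dock alone.  [the loading dock: Alma, Bram, Cato, Ivo | the warehouse floor: Faye, Lev]
5. Porter goes to the warehouse floor with Ivo.  [the loading dock: Alma, Bram, Cato | the warehouse floor: Faye, Ivo, Lev]
6. Porter goes back to the loading dock with Faye.  [the loading dock: Alma, Bram, Cato, Faye | the warehouse floor: Ivo, Lev]
7. Porter goes to the warehouse floor with Cato.  [the loading dock: Alma, Bram, Faye | the warehouse floor: Cato, Ivo, Lev]
8. Porter goes back to the loading dock alone.  [the loading dock: Alma, Bram, Faye | the warehouse floor: Cato, Ivo, Lev]
9. Porter goes to the warehouse floor with Bram.  [the loading dock: Alma, Faye | the warehouse floor: Bram, Cato, Ivo, Lev]
10. Porter goes back to the loading dock alone.  [the loading dock: Alma, Faye | the warehouse floor: Bram, Cato, Ivo, Lev]
11. Porter goes to the warehouse floor with Alma.  [the loading dock: Faye | the warehouse floor: Alma, Bram, Cato, Ivo, Lev]
12. Porter goes back to the loading dock alone.  [the loading dock: Faye | the warehouse floor: Alma, Bram, Cato, Ivo, Lev]
13. Porter goes to the warehouse floor with Faye.  [the loading dock: — | the warehouse floor: Alma, Bram, Cato, Faye, Ivo, Lev]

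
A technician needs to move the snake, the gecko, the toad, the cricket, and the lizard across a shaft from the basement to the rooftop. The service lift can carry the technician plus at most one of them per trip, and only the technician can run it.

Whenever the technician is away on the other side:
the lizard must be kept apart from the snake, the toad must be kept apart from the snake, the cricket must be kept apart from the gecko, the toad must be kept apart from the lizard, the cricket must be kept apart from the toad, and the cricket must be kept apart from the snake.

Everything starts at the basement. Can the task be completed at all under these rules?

No

Whatever the first load, the items left behind include a forbidden pair without the technician. No opening move is safe, so no plan exists.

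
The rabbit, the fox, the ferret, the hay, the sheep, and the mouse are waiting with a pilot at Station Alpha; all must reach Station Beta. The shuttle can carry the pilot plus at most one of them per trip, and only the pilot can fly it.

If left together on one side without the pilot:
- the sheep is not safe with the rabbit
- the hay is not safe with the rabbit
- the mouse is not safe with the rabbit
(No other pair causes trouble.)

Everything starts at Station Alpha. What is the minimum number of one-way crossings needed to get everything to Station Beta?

Following every safe sequence of crossings from the start, the most of the 6 that can be at Station Beta as the shuttle arrives there on crossings 1, 3, 5, 7 is 1, 2, 3, 4 respectively; the best ever achieved is 4 of 6.
From crossing 9 on, no configuration arises that was not already reachable earlier: only 36 distinct safe configurations (who is on which side, and where the shuttle is) can ever be reached, none of them has everyone across, and every continuation just revisits them. So no valid plan exists.

impossible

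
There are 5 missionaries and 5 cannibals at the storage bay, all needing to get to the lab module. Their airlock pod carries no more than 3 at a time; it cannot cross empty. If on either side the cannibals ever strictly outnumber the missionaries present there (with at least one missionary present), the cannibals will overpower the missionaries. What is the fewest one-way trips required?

11

Counting alone: each trip to the lab module takes at most 3 across and each return brings at least 1 back, so after t trips out (and t−1 returns) at most 3t − (t−1) of the 10 are across; that first reaches 10 at t = 5, so at least 9 crossings are needed.
The safety rule pushes this higher. Following every safe sequence of crossings, the most of the 10 that can be at the lab module as the airlock pod arrives there on crossing 9 is 9 — never all 10.
So no plan with fewer than 11 crossings exists, and this one achieves 11:
1. 2 cannibals → the lab module.  (the storage bay: 5M 3C; the lab module: 0M 2C)
2. 1 cannibal ← the storage bay.  (the storage bay: 5M 4C; the lab module: 0M 1C)
3. 3 cannibals → the lab module.  (the storage bay: 5M 1C; the lab module: 0M 4C)
4. 1 cannibal ← the storage bay.  (the storage bay: 5M 2C; the lab module: 0M 3C)
5. 3 missionaries → the lab module.  (the storage bay: 2M 2C; the lab module: 3M 3C)
6. 1 missionary and 1 cannibal ← the storage bay.  (the storage bay: 3M 3C; the lab module: 2M 2C)
7. 3 missionaries → the lab module.  (the storage bay: 0M 3C; the lab module: 5M 2C)
8. 1 cannibal ← the storage bay.  (the storage bay: 0M 4C; the lab module: 5M 1C)
9. 2 cannibals → the lab module.  (the storage bay: 0M 2C; the lab module: 5M 3C)
10. 1 cannibal ← the storage bay.  (the storage bay: 0M 3C; the lab module: 5M 2C)
11. 3 cannibals → the lab module.  (the storage bay: 0M 0C; the lab module: 5M 5C)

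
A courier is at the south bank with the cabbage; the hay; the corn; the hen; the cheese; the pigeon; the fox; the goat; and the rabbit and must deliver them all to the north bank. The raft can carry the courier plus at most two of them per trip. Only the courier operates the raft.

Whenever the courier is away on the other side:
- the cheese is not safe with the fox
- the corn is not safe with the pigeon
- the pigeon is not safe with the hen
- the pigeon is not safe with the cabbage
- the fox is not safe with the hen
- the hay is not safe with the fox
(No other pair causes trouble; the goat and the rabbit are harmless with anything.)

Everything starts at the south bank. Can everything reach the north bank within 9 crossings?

Counting alone: the courier can take at most 2 across per trip to the north bank, so moving all 9 needs at least 5 loaded trips out, with a return between consecutive ones — at least 9 crossings.
The safety rule pushes this higher. Following every safe sequence of crossings, the most of the 9 that can be at the north bank as the raft arrives there on crossing 9 is 8 — never all 9.
So the move cannot be finished within 9 crossings. (The shortest complete plan takes 11:)
1. Courier goes to the north bank with the fox and the pigeon.
2. Courier goes back to the south bank alone.
3. Courier goes to the north bank with the cabbage.
4. Courier goes back to the south bank with the pigeon.
5. Courier goes to the north bank with the corn and the hen.
6. Courier goes back to the south bank with the fox.
7. Courier goes to the north bank with the cheese and the hay.
8. Courier goes back to the south bank alone.
9. Courier goes to the north bank with the goat and the rabbit.
10. Courier goes back to the south bank alone.
11. Courier goes to the north bank with the fox and the pigeon.

No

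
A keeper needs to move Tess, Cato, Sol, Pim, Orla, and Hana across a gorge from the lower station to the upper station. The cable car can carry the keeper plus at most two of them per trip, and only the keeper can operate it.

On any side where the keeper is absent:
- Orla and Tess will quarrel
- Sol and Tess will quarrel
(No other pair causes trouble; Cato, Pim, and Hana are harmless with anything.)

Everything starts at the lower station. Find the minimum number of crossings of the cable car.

Counting alone: the keeper can take at most 2 across per trip to the upper station, so moving all 6 needs at least 3 loaded trips out, with a return between consecutive ones — at least 5 crossings.
The plan below uses exactly 5 crossings, so it is optimal:
1. Keeper goes to the upper station with Cato and Tess.  [the lower station: Hana, Orla, Pim, Sol | the upper station: Cato, Tess]
2. Keeper goes back to the lower station alone.  [the lower station: Hana, Orla, Pim, Sol | the upper station: Cato, Tess]
3. Keeper goes to the upper station with Hana and Pim.  [the lower station: Orla, Sol | the upper station: Cato, Hana, Pim, Tess]
4. Keeper goes back to the lower station alone.  [the lower station: Orla, Sol | the upper station: Cato, Hana, Pim, Tess]
5. Keeper goes to the upper station with Orla and Sol.  [the lower station: — | the upper station: Cato, Hana, Orla, Pim, Sol, Tess]

5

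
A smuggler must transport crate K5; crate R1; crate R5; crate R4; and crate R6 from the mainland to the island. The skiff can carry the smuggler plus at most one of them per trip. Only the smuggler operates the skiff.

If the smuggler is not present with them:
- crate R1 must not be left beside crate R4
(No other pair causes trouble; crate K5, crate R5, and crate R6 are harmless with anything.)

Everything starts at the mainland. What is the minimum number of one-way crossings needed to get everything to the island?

9

Counting alone: the smuggler can take at most 1 across per trip to the island, so moving all 5 needs at least 5 loaded trips out, with a return between consecutive ones — at least 9 crossings.
The plan below uses exactly 9 crossings, so it is optimal:
1. Smuggler goes to the island with crate R1.  [the mainland: crate K5, crate R4, crate R5, crate R6 | the island: crate R1]
2. Smuggler goes back to the mainland alone.  [the mainland: crate K5, crate R4, crate R5, crate R6 | the island: crate R1]
3. Smuggler goes to the island with crate K5.  [the mainland: crate R4, crate R5, crate R6 | the island: crate K5, crate R1]
4. Smuggler goes back to the mainland alone.  [the mainland: crate R4, crate R5, crate R6 | the island: crate K5, crate R1]
5. Smuggler goes to the island with crate R5.  [the mainland: crate R4, crate R6 | the island: crate K5, crate R1, crate R5]
6. Smuggler goes back to the mainland alone.  [the mainland: crate R4, crate R6 | the island: crate K5, crate R1, crate R5]
7. Smuggler goes to the island with crate R6.  [the mainland: crate R4 | the island: crate K5, crate R1, crate R5, crate R6]
8. Smuggler goes back to the mainland alone.  [the mainland: crate R4 | the island: crate K5, crate R1, crate R5, crate R6]
9. Smuggler goes to the island with crate R4.  [the mainland: — | the island: crate K5, crate R1, crate R4, crate R5, crate R6]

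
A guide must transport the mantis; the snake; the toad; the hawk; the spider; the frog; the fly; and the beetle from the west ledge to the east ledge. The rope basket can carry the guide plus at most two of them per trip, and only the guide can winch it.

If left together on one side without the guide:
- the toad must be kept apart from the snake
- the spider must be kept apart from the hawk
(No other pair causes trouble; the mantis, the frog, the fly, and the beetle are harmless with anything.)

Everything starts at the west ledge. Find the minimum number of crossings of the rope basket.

Counting alone: the guide can take at most 2 across per trip to the east ledge, so moving all 8 needs at least 4 loaded trips out, with a return between consecutive ones — at least 7 crossings.
The plan below uses exactly 7 crossings, so it is optimal:
1. Guide goes to the east ledge with the hawk and the snake.
2. Guide goes back to the west ledge alone.
3. Guide goes to the east ledge with the frog and the mantis.
4. Guide goes back to the west ledge alone.
5. Guide goes to the east ledge with the beetle and the fly.
6. Guide goes back to the west ledge alone.
7. Guide goes to the east ledge with the spider and the toad.

7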